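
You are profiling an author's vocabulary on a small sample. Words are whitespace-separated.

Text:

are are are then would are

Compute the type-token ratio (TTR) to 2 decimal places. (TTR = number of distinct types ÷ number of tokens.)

0.50

N = 6 tokens, V = 3 types.
TTR = V / N = 3 / 6 = 0.50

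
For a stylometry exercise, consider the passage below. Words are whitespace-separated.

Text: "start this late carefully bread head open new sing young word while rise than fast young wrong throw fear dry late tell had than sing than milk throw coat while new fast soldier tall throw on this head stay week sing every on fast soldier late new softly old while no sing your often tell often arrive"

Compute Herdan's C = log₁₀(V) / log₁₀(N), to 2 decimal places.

0.88

N = 57, V = 35.
log₁₀(V) = 1.544068, log₁₀(N) = 1.755875
C = 1.544068 / 1.755875 = 0.88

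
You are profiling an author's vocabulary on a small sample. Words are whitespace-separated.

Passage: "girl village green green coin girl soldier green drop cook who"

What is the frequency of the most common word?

3

Frequencies: green:3, girl:2, village:1, coin:1, soldier:1, drop:1, cook:1, who:1
Most common: 'green' with frequency 3.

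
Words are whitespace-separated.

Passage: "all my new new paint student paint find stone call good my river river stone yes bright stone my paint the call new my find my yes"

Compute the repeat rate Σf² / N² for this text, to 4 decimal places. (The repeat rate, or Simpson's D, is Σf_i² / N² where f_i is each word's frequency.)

Frequencies: my:5, new:3, paint:3, stone:3, find:2, call:2, river:2, yes:2, all:1, student:1, good:1, bright:1, the:1
Σf² = 73; N² = 729
Repeat rate = 73 / 729 = 0.1001

0.1001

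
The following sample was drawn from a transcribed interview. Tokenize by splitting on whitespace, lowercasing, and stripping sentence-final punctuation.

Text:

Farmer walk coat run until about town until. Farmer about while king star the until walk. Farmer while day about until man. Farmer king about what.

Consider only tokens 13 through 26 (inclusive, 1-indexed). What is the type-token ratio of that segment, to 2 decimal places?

0.79

Segment tokens 13–26: star, the, until, walk, farmer, while, day, about, until, man, farmer, king, about, what
Segment N = 14, segment V = 11.
TTR = 11 / 14 = 0.79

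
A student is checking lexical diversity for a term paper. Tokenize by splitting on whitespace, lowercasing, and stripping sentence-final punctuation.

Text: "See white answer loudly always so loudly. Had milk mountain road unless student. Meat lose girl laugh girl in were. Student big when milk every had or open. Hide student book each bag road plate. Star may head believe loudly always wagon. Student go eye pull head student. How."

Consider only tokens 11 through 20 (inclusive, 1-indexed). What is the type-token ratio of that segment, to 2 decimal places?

Segment tokens 11–20: road, unless, student, meat, lose, girl, laugh, girl, in, were
Segment N = 10, segment V = 9.
TTR = 9 / 10 = 0.90

0.90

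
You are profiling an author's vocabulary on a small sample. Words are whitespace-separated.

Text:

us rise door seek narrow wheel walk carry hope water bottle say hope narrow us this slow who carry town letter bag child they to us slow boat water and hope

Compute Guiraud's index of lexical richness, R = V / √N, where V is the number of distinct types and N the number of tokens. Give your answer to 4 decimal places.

4.1309

N = 31, V = 23.
√N = 5.567764
R = 23 / 5.567764 = 4.1309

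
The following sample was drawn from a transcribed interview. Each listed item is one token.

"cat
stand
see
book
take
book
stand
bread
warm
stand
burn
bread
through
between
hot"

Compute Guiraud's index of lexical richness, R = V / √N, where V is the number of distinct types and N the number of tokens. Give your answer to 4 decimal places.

2.8402

N = 15, V = 11.
√N = 3.872983
R = 11 / 3.872983 = 2.8402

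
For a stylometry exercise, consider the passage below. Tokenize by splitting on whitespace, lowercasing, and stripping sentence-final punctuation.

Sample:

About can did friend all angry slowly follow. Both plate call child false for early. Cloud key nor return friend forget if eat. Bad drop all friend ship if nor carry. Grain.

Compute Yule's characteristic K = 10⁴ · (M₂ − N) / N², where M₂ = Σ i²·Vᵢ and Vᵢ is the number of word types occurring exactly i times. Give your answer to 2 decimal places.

117.19

Frequencies: friend:3, all:2, nor:2, if:2, about:1, can:1, did:1, angry:1, slowly:1, follow:1, both:1, plate:1, call:1, child:1, false:1, for:1, early:1, cloud:1, key:1, return:1, … (7 more, each freq 1)
N = 32. Frequency spectrum: V_1=23, V_2=3, V_3=1
M₂ = 1²·23 + 2²·3 + 3²·1 = 44
K = 10000 × (44 − 32) / 32² = 117.19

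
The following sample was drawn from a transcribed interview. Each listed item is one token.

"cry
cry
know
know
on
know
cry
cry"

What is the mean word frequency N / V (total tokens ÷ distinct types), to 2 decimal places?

2.67

N = 8 tokens, V = 3 types.
Mean frequency = N / V = 8 / 3 = 2.67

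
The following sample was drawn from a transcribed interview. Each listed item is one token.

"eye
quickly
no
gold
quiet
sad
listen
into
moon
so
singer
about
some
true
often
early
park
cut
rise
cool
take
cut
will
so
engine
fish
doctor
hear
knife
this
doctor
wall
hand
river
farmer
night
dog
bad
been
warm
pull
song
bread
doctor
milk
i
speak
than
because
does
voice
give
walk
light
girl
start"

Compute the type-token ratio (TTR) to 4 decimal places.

0.9286

N = 56 tokens, V = 52 types.
TTR = V / N = 52 / 56 = 0.9286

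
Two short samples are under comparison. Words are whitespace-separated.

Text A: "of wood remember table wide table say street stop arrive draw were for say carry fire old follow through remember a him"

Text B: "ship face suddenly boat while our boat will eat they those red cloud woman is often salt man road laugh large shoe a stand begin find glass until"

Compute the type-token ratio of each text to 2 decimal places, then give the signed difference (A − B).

-0.10

TTR(A) = 19/22 = 0.86
TTR(B) = 27/28 = 0.96
Difference = 0.86 − 0.96 = -0.10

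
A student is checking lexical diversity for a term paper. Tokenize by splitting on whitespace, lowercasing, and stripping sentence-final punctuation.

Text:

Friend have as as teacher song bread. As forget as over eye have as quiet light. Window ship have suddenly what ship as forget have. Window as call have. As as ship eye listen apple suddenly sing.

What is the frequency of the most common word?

Frequencies: as:9, have:5, ship:3, forget:2, eye:2, window:2, suddenly:2, friend:1, teacher:1, song:1, bread:1, over:1, quiet:1, light:1, what:1, call:1, listen:1, apple:1, sing:1
Most common: 'as' with frequency 9.

9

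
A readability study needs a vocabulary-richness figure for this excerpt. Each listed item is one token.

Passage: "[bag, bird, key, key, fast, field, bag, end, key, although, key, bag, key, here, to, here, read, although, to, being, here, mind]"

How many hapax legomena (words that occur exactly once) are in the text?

Frequencies: key:5, bag:3, here:3, although:2, to:2, bird:1, fast:1, field:1, end:1, read:1, being:1, mind:1
Hapax (freq=1): being, bird, end, fast, field, mind, read

7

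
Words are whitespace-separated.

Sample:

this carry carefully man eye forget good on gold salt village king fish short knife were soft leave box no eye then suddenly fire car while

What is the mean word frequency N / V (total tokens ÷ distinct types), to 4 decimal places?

N = 26 tokens, V = 25 types.
Mean frequency = N / V = 26 / 25 = 1.0400

1.0400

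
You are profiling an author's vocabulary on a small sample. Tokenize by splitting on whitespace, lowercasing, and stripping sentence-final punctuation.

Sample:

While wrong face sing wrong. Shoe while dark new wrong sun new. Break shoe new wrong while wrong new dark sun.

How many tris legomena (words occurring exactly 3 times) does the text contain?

Frequencies: wrong:5, new:4, while:3, shoe:2, dark:2, sun:2, face:1, sing:1, break:1
Words with frequency 3: while

1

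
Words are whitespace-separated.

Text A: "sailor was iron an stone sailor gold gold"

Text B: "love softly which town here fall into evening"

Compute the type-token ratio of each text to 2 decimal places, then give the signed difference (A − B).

TTR(A) = 6/8 = 0.75
TTR(B) = 8/8 = 1.00
Difference = 0.75 − 1.00 = -0.25

-0.25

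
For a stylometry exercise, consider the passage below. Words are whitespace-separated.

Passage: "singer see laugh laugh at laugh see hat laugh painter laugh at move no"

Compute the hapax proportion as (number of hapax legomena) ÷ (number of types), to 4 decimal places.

Frequencies: laugh:5, see:2, at:2, singer:1, hat:1, painter:1, move:1, no:1
Hapax count = 5; type count = 8.
Ratio = 5 / 8 = 0.6250

0.6250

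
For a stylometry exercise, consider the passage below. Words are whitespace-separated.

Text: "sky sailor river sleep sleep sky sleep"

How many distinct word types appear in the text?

4

Distinct types: {river, sailor, sky, sleep}
V = 4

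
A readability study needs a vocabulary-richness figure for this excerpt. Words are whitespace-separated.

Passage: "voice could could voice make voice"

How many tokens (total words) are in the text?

Tokens: voice, could, could, voice, make, voice
N = 6

6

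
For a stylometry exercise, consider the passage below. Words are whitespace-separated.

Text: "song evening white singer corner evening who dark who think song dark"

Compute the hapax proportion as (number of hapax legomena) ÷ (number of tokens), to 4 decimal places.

0.3333

Frequencies: song:2, evening:2, who:2, dark:2, white:1, singer:1, corner:1, think:1
Hapax count = 4; token count = 12.
Ratio = 4 / 12 = 0.3333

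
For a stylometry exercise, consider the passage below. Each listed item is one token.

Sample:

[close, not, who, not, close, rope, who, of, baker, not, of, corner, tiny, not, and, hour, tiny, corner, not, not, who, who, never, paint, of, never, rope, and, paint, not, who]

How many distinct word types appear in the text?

Distinct types: {and, baker, close, corner, hour, never, not, of, paint, rope, tiny, who}
V = 12

12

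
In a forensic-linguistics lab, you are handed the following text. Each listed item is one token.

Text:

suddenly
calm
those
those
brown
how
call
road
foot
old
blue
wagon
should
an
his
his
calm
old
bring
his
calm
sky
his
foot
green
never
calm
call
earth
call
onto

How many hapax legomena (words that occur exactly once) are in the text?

Frequencies: calm:4, his:4, call:3, those:2, foot:2, old:2, suddenly:1, brown:1, how:1, road:1, blue:1, wagon:1, should:1, an:1, bring:1, sky:1, green:1, never:1, earth:1, onto:1
Hapax (freq=1): an, blue, bring, brown, earth, green, how, never, onto, road, should, sky, suddenly, wagon

14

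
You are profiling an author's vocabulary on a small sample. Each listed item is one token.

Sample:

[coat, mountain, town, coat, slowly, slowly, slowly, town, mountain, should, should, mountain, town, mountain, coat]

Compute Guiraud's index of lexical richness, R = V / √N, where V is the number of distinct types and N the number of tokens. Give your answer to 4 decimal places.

1.2910

N = 15, V = 5.
√N = 3.872983
R = 5 / 3.872983 = 1.2910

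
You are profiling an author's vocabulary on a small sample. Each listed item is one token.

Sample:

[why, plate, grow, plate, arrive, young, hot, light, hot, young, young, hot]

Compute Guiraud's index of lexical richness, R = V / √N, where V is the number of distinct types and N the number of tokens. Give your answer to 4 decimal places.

N = 12, V = 7.
√N = 3.464102
R = 7 / 3.464102 = 2.0207

2.0207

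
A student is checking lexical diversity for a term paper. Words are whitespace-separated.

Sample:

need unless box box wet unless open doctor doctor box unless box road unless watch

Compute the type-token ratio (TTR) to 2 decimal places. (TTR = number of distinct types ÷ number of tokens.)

0.53

N = 15 tokens, V = 8 types.
TTR = V / N = 8 / 15 = 0.53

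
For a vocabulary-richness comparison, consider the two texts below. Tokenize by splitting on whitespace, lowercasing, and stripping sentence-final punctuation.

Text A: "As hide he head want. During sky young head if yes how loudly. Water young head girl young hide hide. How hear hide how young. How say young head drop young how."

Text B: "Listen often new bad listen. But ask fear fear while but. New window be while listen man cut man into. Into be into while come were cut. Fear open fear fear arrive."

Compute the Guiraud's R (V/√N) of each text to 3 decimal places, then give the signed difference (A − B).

0.000

A: V=17, N=32, R=3.005
B: V=17, N=32, R=3.005
Difference = 3.005 − 3.005 = 0.000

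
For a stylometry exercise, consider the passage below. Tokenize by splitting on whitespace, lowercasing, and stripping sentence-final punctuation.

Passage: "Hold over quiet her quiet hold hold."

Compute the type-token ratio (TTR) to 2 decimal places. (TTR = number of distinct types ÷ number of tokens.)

0.57

N = 7 tokens, V = 4 types.
TTR = V / N = 4 / 7 = 0.57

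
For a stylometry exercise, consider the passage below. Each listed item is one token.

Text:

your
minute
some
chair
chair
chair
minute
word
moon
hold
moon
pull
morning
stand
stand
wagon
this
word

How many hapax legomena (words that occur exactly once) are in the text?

Frequencies: chair:3, minute:2, word:2, moon:2, stand:2, your:1, some:1, hold:1, pull:1, morning:1, wagon:1, this:1
Hapax (freq=1): hold, morning, pull, some, this, wagon, your

7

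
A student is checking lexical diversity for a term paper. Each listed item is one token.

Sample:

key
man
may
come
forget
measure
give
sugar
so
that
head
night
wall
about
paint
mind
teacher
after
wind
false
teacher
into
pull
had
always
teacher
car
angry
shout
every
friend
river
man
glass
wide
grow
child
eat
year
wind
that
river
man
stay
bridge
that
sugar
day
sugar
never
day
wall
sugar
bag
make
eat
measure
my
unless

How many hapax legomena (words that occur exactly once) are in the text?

34

Frequencies: sugar:4, man:3, that:3, teacher:3, measure:2, wall:2, wind:2, river:2, eat:2, day:2, key:1, may:1, come:1, forget:1, give:1, so:1, head:1, night:1, about:1, paint:1, … (24 more, each freq 1)
Hapax (freq=1): about, after, always, angry, bag, bridge, car, child, come, every, false, forget, friend, give, glass, grow, had, head, into, key, make, may, mind, my, never, night, paint, pull, shout, so, stay, unless, wide, year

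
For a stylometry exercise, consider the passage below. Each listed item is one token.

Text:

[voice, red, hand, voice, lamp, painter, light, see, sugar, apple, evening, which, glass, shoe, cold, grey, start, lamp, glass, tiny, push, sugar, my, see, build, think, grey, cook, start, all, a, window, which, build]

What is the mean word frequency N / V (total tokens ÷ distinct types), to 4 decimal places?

1.3600

N = 34 tokens, V = 25 types.
Mean frequency = N / V = 34 / 25 = 1.3600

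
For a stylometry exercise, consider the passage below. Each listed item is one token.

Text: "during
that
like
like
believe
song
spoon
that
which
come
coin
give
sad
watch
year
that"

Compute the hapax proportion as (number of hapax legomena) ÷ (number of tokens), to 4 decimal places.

Frequencies: that:3, like:2, during:1, believe:1, song:1, spoon:1, which:1, come:1, coin:1, give:1, sad:1, watch:1, year:1
Hapax count = 11; token count = 16.
Ratio = 11 / 16 = 0.6875

0.6875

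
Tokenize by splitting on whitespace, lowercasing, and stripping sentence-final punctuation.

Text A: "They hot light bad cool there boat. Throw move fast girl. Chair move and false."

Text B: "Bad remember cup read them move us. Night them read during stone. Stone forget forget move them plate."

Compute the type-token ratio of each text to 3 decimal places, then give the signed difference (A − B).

0.266

TTR(A) = 14/15 = 0.933
TTR(B) = 12/18 = 0.667
Difference = 0.933 − 0.667 = 0.266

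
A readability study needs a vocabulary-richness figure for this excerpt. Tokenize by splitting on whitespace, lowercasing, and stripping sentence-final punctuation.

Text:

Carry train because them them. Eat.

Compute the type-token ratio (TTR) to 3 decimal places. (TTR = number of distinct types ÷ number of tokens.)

0.833

N = 6 tokens, V = 5 types.
TTR = V / N = 5 / 6 = 0.833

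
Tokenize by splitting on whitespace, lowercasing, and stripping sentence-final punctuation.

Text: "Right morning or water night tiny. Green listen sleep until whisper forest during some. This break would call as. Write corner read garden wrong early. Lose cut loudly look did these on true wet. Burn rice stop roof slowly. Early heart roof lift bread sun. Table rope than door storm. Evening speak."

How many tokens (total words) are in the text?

Tokens: right, morning, or, water, night, tiny, green, listen, sleep, until, whisper, forest, during, some, this, break, would, call, as, write, corner, read, garden, wrong, early, lose, cut, loudly, look, did, these, on, true, wet, burn, rice, stop, roof, slowly, early, heart, roof, lift, bread, sun, table, rope, than, door, storm, evening, speak
N = 52

52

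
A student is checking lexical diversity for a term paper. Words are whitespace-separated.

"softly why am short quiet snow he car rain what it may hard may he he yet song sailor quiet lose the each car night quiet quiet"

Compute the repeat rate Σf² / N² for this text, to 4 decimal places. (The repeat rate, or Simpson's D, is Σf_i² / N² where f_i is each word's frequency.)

0.0672

Frequencies: quiet:4, he:3, car:2, may:2, softly:1, why:1, am:1, short:1, snow:1, rain:1, what:1, it:1, hard:1, yet:1, song:1, sailor:1, lose:1, the:1, each:1, night:1
Σf² = 49; N² = 729
Repeat rate = 49 / 729 = 0.0672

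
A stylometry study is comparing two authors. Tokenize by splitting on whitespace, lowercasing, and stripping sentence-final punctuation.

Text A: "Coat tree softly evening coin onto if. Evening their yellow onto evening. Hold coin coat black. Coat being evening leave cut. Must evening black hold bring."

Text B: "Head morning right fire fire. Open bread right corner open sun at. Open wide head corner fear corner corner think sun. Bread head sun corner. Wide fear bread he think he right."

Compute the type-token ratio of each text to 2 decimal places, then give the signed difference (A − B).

0.21

TTR(A) = 16/26 = 0.62
TTR(B) = 13/32 = 0.41
Difference = 0.62 − 0.41 = 0.21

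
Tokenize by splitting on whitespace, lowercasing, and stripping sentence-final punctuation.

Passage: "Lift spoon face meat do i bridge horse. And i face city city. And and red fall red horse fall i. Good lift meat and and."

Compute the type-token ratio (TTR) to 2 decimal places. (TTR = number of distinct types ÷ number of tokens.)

N = 26 tokens, V = 13 types.
TTR = V / N = 13 / 26 = 0.50

0.50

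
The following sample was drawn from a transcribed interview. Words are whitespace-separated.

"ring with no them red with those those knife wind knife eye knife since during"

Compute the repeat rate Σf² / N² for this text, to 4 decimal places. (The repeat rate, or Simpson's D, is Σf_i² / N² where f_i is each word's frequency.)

Frequencies: knife:3, with:2, those:2, ring:1, no:1, them:1, red:1, wind:1, eye:1, since:1, during:1
Σf² = 25; N² = 225
Repeat rate = 25 / 225 = 0.1111

0.1111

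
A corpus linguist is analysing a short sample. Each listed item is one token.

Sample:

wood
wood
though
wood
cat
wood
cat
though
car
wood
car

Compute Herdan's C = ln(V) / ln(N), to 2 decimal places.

0.58

N = 11, V = 4.
ln(V) = 1.386294, ln(N) = 2.397895
C = 1.386294 / 2.397895 = 0.58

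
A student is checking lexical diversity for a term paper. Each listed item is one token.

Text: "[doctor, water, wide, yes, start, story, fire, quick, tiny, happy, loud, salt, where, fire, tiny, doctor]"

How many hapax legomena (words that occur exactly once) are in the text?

Frequencies: doctor:2, fire:2, tiny:2, water:1, wide:1, yes:1, start:1, story:1, quick:1, happy:1, loud:1, salt:1, where:1
Hapax (freq=1): happy, loud, quick, salt, start, story, water, where, wide, yes

10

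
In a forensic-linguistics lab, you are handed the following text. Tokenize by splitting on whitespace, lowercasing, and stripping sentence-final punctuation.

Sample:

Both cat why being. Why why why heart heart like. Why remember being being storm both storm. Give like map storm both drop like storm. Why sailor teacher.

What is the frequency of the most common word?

Frequencies: why:6, storm:4, both:3, being:3, like:3, heart:2, cat:1, remember:1, give:1, map:1, drop:1, sailor:1, teacher:1
Most common: 'why' with frequency 6.

6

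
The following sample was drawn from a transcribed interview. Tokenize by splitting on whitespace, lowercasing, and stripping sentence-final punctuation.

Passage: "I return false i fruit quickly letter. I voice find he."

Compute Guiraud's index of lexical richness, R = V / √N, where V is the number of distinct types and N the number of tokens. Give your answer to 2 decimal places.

2.71

N = 11, V = 9.
√N = 3.316625
R = 9 / 3.316625 = 2.71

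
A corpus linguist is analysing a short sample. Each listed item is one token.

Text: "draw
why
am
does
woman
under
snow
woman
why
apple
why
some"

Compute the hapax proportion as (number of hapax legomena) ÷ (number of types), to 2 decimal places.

0.78

Frequencies: why:3, woman:2, draw:1, am:1, does:1, under:1, snow:1, apple:1, some:1
Hapax count = 7; type count = 9.
Ratio = 7 / 9 = 0.78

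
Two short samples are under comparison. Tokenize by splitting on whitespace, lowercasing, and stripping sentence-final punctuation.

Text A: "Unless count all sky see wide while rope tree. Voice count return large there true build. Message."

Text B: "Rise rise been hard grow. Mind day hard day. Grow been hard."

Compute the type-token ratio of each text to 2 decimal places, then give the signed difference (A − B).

TTR(A) = 16/17 = 0.94
TTR(B) = 6/12 = 0.50
Difference = 0.94 − 0.50 = 0.44

0.44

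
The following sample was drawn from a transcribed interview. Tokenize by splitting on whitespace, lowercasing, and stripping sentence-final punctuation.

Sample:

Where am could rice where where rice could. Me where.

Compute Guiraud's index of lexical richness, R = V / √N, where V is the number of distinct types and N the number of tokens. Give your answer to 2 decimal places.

1.58

N = 10, V = 5.
√N = 3.162278
R = 5 / 3.162278 = 1.58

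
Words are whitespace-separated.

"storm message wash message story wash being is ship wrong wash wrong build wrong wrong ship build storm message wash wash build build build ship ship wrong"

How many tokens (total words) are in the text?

27

Tokens: storm, message, wash, message, story, wash, being, is, ship, wrong, wash, wrong, build, wrong, wrong, ship, build, storm, message, wash, wash, build, build, build, ship, ship, wrong
N = 27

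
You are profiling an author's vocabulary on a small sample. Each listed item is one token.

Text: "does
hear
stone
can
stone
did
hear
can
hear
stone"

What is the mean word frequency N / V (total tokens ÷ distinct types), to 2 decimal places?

2.00

N = 10 tokens, V = 5 types.
Mean frequency = N / V = 10 / 5 = 2.00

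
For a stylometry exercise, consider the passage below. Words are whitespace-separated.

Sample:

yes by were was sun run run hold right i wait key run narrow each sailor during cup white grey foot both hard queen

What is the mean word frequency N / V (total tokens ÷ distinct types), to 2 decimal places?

1.09

N = 24 tokens, V = 22 types.
Mean frequency = N / V = 24 / 22 = 1.09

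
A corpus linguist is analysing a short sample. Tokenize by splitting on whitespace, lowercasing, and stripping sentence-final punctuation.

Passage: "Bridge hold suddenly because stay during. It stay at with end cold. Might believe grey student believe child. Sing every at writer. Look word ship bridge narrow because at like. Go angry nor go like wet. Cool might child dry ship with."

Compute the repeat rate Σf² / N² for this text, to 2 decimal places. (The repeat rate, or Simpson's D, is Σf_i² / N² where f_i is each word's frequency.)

Frequencies: at:3, bridge:2, because:2, stay:2, with:2, might:2, believe:2, child:2, ship:2, like:2, go:2, hold:1, suddenly:1, during:1, it:1, end:1, cold:1, grey:1, student:1, sing:1, … (10 more, each freq 1)
Σf² = 68; N² = 1764
Repeat rate = 68 / 1764 = 0.04

0.04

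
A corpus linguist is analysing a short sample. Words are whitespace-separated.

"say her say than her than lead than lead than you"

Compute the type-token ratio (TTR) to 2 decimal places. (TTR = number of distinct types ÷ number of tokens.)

0.45

N = 11 tokens, V = 5 types.
TTR = V / N = 5 / 11 = 0.45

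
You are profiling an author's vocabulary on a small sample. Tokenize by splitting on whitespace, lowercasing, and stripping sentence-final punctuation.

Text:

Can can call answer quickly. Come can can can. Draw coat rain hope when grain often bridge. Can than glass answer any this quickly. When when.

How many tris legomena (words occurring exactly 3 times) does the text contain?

1

Frequencies: can:6, when:3, answer:2, quickly:2, call:1, come:1, draw:1, coat:1, rain:1, hope:1, grain:1, often:1, bridge:1, than:1, glass:1, any:1, this:1
Words with frequency 3: when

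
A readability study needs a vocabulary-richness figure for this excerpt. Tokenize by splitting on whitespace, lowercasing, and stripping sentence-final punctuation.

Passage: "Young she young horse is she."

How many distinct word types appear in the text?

4

Distinct types: {horse, is, she, young}
V = 4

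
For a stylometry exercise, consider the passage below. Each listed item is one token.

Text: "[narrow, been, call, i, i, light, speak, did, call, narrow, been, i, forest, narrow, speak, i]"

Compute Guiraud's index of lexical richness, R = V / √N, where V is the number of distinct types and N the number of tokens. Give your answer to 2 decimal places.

2.00

N = 16, V = 8.
√N = 4.000000
R = 8 / 4.000000 = 2.00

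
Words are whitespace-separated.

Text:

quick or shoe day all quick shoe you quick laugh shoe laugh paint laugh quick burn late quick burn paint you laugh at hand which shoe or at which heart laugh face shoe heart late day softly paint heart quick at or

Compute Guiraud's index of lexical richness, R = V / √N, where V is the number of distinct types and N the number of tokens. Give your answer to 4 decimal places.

N = 42, V = 16.
√N = 6.480741
R = 16 / 6.480741 = 2.4689

2.4689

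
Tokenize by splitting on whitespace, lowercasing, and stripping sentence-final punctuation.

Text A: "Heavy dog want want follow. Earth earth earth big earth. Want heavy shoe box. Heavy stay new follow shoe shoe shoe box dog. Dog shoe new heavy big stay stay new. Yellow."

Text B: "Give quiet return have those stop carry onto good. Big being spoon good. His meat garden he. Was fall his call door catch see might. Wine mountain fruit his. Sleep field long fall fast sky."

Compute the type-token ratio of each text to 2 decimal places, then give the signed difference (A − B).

-0.55

TTR(A) = 11/32 = 0.34
TTR(B) = 31/35 = 0.89
Difference = 0.34 − 0.89 = -0.55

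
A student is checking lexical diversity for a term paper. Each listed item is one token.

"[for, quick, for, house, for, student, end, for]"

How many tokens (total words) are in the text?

Tokens: for, quick, for, house, for, student, end, for
N = 8

8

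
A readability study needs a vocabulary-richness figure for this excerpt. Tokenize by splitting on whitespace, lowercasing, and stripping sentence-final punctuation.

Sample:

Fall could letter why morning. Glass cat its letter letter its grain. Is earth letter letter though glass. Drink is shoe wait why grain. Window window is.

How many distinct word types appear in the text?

Distinct types: {cat, could, drink, earth, fall, glass, grain, is, its, letter, morning, shoe, though, wait, why, window}
V = 16

16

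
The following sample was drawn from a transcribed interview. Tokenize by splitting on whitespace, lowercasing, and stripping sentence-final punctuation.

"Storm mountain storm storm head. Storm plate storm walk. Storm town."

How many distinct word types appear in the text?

6

Distinct types: {head, mountain, plate, storm, town, walk}
V = 6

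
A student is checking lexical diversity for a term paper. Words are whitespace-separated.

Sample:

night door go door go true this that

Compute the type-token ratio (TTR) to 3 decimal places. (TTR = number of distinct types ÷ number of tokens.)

0.750

N = 8 tokens, V = 6 types.
TTR = V / N = 6 / 8 = 0.750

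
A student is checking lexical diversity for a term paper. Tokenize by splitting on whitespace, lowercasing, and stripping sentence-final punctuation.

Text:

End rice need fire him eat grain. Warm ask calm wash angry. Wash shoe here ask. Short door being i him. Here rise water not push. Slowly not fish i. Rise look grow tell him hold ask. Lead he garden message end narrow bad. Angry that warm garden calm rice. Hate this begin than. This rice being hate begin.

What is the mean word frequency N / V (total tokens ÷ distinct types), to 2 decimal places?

N = 59 tokens, V = 39 types.
Mean frequency = N / V = 59 / 39 = 1.51

1.51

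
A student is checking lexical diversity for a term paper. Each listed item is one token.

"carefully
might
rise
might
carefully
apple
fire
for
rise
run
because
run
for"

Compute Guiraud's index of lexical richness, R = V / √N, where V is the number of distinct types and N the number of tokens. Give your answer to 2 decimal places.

2.22

N = 13, V = 8.
√N = 3.605551
R = 8 / 3.605551 = 2.22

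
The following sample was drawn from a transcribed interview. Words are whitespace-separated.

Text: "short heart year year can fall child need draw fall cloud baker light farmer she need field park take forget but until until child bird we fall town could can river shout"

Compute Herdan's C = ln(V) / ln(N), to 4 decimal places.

N = 32, V = 25.
ln(V) = 3.218876, ln(N) = 3.465736
C = 3.218876 / 3.465736 = 0.9288

0.9288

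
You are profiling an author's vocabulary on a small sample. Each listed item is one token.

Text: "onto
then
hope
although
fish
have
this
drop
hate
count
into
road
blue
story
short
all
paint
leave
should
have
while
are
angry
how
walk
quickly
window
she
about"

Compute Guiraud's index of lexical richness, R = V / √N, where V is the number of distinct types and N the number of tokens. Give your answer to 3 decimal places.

N = 29, V = 28.
√N = 5.385165
R = 28 / 5.385165 = 5.199

5.199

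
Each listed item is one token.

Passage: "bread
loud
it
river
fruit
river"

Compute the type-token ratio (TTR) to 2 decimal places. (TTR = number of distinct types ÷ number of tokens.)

N = 6 tokens, V = 5 types.
TTR = V / N = 5 / 6 = 0.83

0.83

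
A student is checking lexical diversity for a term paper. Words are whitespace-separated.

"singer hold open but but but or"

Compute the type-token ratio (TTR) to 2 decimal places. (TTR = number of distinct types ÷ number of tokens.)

N = 7 tokens, V = 5 types.
TTR = V / N = 5 / 7 = 0.71

0.71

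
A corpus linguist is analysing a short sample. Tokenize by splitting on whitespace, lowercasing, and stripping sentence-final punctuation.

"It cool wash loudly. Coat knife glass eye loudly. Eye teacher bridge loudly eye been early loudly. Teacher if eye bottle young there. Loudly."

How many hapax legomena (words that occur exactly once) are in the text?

13

Frequencies: loudly:5, eye:4, teacher:2, it:1, cool:1, wash:1, coat:1, knife:1, glass:1, bridge:1, been:1, early:1, if:1, bottle:1, young:1, there:1
Hapax (freq=1): been, bottle, bridge, coat, cool, early, glass, if, it, knife, there, wash, young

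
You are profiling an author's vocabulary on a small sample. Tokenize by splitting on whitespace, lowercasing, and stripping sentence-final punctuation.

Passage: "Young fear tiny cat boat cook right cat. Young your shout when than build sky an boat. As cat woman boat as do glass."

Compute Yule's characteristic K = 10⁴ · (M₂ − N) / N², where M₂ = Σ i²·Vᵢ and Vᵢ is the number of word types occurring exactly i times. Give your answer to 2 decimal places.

277.78

Frequencies: cat:3, boat:3, young:2, as:2, fear:1, tiny:1, cook:1, right:1, your:1, shout:1, when:1, than:1, build:1, sky:1, an:1, woman:1, do:1, glass:1
N = 24. Frequency spectrum: V_1=14, V_2=2, V_3=2
M₂ = 1²·14 + 2²·2 + 3²·2 = 40
K = 10000 × (40 − 24) / 24² = 277.78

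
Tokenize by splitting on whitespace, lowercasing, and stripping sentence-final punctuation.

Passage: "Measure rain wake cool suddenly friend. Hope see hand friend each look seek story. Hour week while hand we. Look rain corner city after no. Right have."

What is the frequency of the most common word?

2

Frequencies: rain:2, friend:2, hand:2, look:2, measure:1, wake:1, cool:1, suddenly:1, hope:1, see:1, each:1, seek:1, story:1, hour:1, week:1, while:1, we:1, corner:1, city:1, after:1, … (3 more, each freq 1)
Most common: 'rain' with frequency 2.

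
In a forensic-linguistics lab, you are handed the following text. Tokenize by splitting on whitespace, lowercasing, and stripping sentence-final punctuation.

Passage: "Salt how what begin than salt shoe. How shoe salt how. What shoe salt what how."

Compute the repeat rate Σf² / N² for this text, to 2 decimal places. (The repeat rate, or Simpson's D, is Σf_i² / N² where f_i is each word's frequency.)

0.20

Frequencies: salt:4, how:4, what:3, shoe:3, begin:1, than:1
Σf² = 52; N² = 256
Repeat rate = 52 / 256 = 0.20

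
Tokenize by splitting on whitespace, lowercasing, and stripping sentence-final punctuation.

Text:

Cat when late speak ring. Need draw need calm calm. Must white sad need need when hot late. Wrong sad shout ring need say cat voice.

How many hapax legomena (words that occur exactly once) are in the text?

9

Frequencies: need:5, cat:2, when:2, late:2, ring:2, calm:2, sad:2, speak:1, draw:1, must:1, white:1, hot:1, wrong:1, shout:1, say:1, voice:1
Hapax (freq=1): draw, hot, must, say, shout, speak, voice, white, wrong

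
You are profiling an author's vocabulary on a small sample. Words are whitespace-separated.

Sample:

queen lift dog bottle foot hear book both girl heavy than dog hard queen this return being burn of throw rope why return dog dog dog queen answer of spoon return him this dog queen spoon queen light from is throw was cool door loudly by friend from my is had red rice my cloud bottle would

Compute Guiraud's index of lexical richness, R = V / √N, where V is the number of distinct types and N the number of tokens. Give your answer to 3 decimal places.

5.033

N = 57, V = 38.
√N = 7.549834
R = 38 / 7.549834 = 5.033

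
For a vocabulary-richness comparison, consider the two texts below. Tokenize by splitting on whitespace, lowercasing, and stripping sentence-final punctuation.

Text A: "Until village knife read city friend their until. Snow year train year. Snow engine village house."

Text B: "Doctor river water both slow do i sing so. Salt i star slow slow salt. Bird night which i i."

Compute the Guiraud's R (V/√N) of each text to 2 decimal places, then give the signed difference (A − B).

A: V=12, N=16, R=3.00
B: V=14, N=20, R=3.13
Difference = 3.00 − 3.13 = -0.13

-0.13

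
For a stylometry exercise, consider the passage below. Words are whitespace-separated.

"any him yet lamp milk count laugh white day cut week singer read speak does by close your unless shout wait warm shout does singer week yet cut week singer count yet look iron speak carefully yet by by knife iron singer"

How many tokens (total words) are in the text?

Tokens: any, him, yet, lamp, milk, count, laugh, white, day, cut, week, singer, read, speak, does, by, close, your, unless, shout, wait, warm, shout, does, singer, week, yet, cut, week, singer, count, yet, look, iron, speak, carefully, yet, by, by, knife, iron, singer
N = 42

42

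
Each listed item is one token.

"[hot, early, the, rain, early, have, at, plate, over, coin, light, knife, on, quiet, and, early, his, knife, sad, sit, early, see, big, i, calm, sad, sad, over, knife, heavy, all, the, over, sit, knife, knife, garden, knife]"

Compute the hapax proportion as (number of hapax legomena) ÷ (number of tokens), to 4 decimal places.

Frequencies: knife:6, early:4, over:3, sad:3, the:2, sit:2, hot:1, rain:1, have:1, at:1, plate:1, coin:1, light:1, on:1, quiet:1, and:1, his:1, see:1, big:1, i:1, … (4 more, each freq 1)
Hapax count = 18; token count = 38.
Ratio = 18 / 38 = 0.4737

0.4737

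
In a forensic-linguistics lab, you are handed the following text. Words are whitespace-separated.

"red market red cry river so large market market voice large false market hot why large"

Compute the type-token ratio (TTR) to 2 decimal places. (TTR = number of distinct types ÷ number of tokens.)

0.63

N = 16 tokens, V = 10 types.
TTR = V / N = 10 / 16 = 0.63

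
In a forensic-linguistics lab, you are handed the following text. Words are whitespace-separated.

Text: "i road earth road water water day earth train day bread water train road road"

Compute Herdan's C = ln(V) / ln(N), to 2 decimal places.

0.72

N = 15, V = 7.
ln(V) = 1.945910, ln(N) = 2.708050
C = 1.945910 / 2.708050 = 0.72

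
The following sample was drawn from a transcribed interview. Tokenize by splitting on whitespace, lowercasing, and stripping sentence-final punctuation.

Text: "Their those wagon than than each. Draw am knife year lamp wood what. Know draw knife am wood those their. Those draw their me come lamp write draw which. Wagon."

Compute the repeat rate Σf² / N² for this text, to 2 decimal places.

Frequencies: draw:4, their:3, those:3, wagon:2, than:2, am:2, knife:2, lamp:2, wood:2, each:1, year:1, what:1, know:1, me:1, come:1, write:1, which:1
Σf² = 66; N² = 900
Repeat rate = 66 / 900 = 0.07

0.07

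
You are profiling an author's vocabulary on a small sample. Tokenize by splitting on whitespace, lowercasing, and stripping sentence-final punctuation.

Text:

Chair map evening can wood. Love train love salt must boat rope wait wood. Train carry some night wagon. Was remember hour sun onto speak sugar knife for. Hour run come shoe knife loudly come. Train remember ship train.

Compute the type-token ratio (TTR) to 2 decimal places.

N = 39 tokens, V = 30 types.
TTR = V / N = 30 / 39 = 0.77

0.77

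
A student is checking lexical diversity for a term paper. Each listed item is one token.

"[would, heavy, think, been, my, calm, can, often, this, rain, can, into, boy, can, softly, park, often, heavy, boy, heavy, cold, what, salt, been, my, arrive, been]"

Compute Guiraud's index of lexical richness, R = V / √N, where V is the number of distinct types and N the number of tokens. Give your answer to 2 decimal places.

N = 27, V = 18.
√N = 5.196152
R = 18 / 5.196152 = 3.46

3.46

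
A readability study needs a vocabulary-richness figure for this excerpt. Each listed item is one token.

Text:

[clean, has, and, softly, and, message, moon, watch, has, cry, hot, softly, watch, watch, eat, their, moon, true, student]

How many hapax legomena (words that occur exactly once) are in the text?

8

Frequencies: watch:3, has:2, and:2, softly:2, moon:2, clean:1, message:1, cry:1, hot:1, eat:1, their:1, true:1, student:1
Hapax (freq=1): clean, cry, eat, hot, message, student, their, true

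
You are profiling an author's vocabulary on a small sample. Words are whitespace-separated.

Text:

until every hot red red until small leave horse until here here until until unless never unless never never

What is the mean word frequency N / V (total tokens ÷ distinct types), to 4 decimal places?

1.9000

N = 19 tokens, V = 10 types.
Mean frequency = N / V = 19 / 10 = 1.9000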